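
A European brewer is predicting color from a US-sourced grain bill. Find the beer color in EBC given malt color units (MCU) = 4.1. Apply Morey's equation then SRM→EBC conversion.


SRM = 1.4922·MCU^0.6859;  EBC = SRM·1.97
SRM = 1.4922·4.1^0.6859 = 3.9277
EBC = 3.9277·1.97

7.7375 EBC


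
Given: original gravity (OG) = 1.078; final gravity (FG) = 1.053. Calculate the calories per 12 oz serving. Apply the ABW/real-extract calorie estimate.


ABW = (OG−FG)·131.25·0.79/FG;  °P = 259 − 259/SG (for OG→OE and FG→AE);  RE = 0.1808·OE + 0.8192·AE;  Cal = (6.9·ABW + 4·(RE−0.1))·FG·3.55
ABW = (1.078 − 1.053)·131.25·0.79/1.053 = 2.4617
OE = 259 − 259/1.078 = 18.7403 °P
AE = 259 − 259/1.053 = 13.0361 °P
RE = 0.1808·18.7403 + 0.8192·13.0361 = 14.0674 °P
Cal = (6.9·2.4617 + 4·(14.0674−0.1))·1.053·3.55

272.3446 kcal


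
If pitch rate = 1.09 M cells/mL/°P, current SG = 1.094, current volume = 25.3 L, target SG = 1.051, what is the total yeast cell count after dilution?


V_w = V·((SG_c−1)/(SG_t−1)−1);  °P = 259 − 259/SG_t;  cells = rate·(V+V_w)·°P
V_w = 25.3·((1.094−1)/(1.051−1)−1) = 21.3314
V_final = 25.3 + 21.3314 = 46.6314
°P = 259 − 259/1.051 = 12.5680
cells = 1.09·46.6314·12.5680

638.8103 billion cells


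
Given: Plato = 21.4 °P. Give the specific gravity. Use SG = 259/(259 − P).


SG = 259/(259 − 21.4)

1.0901


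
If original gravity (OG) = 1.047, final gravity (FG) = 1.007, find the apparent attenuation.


AA = (OG − FG)/(OG − 1) · 100
AA = (1.047 − 1.007)/(1.047 − 1) · 100

85.1064 %


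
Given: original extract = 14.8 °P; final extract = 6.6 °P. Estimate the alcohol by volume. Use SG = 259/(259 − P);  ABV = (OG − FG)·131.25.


OG = 259/(259 − 14.8) = 1.0606
FG = 259/(259 − 6.6) = 1.0261
ABV = (1.0606 − 1.0261)·131.25

4.5225 % ABV


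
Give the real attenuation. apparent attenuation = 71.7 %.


RA = AA · 0.8192
RA = 71.7 · 0.8192

58.7366 %


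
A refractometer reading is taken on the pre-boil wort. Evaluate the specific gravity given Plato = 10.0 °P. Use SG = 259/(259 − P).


SG = 259/(259 − 10.0)

1.0402


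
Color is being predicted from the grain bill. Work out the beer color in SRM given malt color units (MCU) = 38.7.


SRM = 1.4922 · MCU^0.6859
SRM = 1.4922 · 38.7^0.6859

18.3163 SRM


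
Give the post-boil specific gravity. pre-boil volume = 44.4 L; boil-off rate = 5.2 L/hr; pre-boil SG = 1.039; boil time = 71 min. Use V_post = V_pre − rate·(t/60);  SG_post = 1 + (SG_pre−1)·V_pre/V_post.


V_post = 44.4 − 5.2·(71/60) = 38.2467
SG_post = 1 + (1.039 − 1)·44.4/38.2467

1.0453


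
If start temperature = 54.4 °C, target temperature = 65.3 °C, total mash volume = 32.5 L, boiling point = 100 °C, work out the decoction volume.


V_dec = V_total·(T_target − T_start)/(T_boil − T_start)
V_dec = 32.5·(65.3 − 54.4)/(100 − 54.4)

7.7686 L


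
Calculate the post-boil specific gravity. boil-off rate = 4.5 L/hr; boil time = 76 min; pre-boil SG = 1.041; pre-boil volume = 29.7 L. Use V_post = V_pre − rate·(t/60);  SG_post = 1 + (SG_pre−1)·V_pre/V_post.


V_post = 29.7 − 4.5·(76/60) = 24.0000
SG_post = 1 + (1.041 − 1)·29.7/24.0000

1.0507


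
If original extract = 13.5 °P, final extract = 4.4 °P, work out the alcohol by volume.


SG = 259/(259 − P);  ABV = (OG − FG)·131.25
OG = 259/(259 − 13.5) = 1.0550
FG = 259/(259 − 4.4) = 1.0173
ABV = (1.0550 − 1.0173)·131.25

4.9491 % ABV


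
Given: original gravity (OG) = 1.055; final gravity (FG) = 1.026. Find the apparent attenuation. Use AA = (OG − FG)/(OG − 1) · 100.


AA = (1.055 − 1.026)/(1.055 − 1) · 100

52.7273 %


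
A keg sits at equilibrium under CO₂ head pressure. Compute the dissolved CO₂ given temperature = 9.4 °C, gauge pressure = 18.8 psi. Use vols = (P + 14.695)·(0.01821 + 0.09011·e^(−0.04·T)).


vols = (18.8 + 14.695)·(0.01821 + 0.09011·e^(−0.04·9.4))

2.6823 volumes


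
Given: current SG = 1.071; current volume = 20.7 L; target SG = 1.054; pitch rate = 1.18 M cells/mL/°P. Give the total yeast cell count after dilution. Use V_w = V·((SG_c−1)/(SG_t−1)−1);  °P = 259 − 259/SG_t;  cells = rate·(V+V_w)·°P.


V_w = 20.7·((1.071−1)/(1.054−1)−1) = 6.5167
V_final = 20.7 + 6.5167 = 27.2167
°P = 259 − 259/1.054 = 13.2694
cells = 1.18·27.2167·13.2694

426.1572 billion cells


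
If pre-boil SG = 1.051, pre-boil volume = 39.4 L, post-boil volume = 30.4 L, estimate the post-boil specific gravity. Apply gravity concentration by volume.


SG_post = 1 + (SG_pre − 1)·V_pre/V_post
pts_pre = (1.051 − 1)·1000 = 51.0000
pts_post = 51.0000·39.4/30.4 = 66.0987
SG_post = 1 + 66.0987/1000

1.0661


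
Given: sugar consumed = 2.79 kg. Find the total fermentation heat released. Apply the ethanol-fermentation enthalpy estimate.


Q = m_sugar · 590 kJ/kg
Q = 2.79 · 590

1646.1000 kJ


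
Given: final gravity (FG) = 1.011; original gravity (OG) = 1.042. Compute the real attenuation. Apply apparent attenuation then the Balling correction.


AA = (OG−FG)/(OG−1)·100;  RA = AA·0.8192
AA = (1.042 − 1.011)/(1.042 − 1)·100 = 73.8095
RA = 73.8095·0.8192

60.4648 %


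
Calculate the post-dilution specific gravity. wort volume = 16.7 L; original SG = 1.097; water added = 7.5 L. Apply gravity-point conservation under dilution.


SG_new = 1 + (SG_old − 1)·V_old/(V_old + V_water)
pts = (1.097 − 1)·1000·16.7/(16.7 + 7.5) = 66.9380
SG_new = 1 + 66.9380/1000

1.0669


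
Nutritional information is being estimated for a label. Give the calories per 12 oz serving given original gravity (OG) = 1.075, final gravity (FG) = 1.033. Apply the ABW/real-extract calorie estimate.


ABW = (OG−FG)·131.25·0.79/FG;  °P = 259 − 259/SG (for OG→OE and FG→AE);  RE = 0.1808·OE + 0.8192·AE;  Cal = (6.9·ABW + 4·(RE−0.1))·FG·3.55
ABW = (1.075 − 1.033)·131.25·0.79/1.033 = 4.2158
OE = 259 − 259/1.075 = 18.0698 °P
AE = 259 − 259/1.033 = 8.2740 °P
RE = 0.1808·18.0698 + 0.8192·8.2740 = 10.0450 °P
Cal = (6.9·4.2158 + 4·(10.0450−0.1))·1.033·3.55

252.5525 kcal


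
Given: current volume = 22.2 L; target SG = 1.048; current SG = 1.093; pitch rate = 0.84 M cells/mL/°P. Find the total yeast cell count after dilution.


V_w = V·((SG_c−1)/(SG_t−1)−1);  °P = 259 − 259/SG_t;  cells = rate·(V+V_w)·°P
V_w = 22.2·((1.093−1)/(1.048−1)−1) = 20.8125
V_final = 22.2 + 20.8125 = 43.0125
°P = 259 − 259/1.048 = 11.8626
cells = 0.84·43.0125·11.8626

428.6015 billion cells


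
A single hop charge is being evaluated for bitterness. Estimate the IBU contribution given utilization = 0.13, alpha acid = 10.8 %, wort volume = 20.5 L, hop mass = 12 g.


IBU = (α/100)·mass·U·1000 / V
IBU = (10.8/100)·12·0.13·1000 / 20.5

8.2185 IBU


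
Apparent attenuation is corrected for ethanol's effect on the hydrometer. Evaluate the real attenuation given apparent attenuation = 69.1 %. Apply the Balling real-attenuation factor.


RA = AA · 0.8192
RA = 69.1 · 0.8192

56.6067 %


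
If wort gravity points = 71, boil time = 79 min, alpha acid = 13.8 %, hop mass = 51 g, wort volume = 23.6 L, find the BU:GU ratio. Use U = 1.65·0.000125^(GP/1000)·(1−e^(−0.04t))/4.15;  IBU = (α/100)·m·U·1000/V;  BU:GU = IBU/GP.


U = 1.65·0.000125^(71/1000)·(1−e^(−0.04·79))/4.15 = 0.2011
IBU = (13.8/100)·51·0.2011·1000/23.6 = 59.9827
BU:GU = 59.9827/71

0.8448


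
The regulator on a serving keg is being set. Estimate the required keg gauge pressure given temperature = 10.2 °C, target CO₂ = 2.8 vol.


psi = vols/(0.01821 + 0.09011·e^(−0.04·T)) − 14.695
psi = 2.8/(0.01821 + 0.09011·e^(−0.04·10.2)) − 14.695

21.1421 psi


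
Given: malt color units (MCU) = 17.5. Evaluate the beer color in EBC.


SRM = 1.4922·MCU^0.6859;  EBC = SRM·1.97
SRM = 1.4922·17.5^0.6859 = 10.6274
EBC = 10.6274·1.97

20.9360 EBC


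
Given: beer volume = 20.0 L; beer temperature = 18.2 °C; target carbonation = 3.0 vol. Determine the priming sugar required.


residual = 14.695·(0.01821 + 0.09011·e^(−0.04·T));  sugar = (target − residual)·4.0·V
residual = 14.695·(0.01821 + 0.09011·e^(−0.04·18.2)) = 0.9070
sugar = (3.0 − 0.9070)·4.0·20.0

167.4399 g


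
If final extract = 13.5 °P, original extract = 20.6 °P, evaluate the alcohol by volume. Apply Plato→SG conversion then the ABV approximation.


SG = 259/(259 − P);  ABV = (OG − FG)·131.25
OG = 259/(259 − 20.6) = 1.0864
FG = 259/(259 − 13.5) = 1.0550
ABV = (1.0864 − 1.0550)·131.25

4.1238 % ABV


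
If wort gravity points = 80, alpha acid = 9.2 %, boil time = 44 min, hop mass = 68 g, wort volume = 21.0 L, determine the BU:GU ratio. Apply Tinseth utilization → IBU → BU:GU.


U = 1.65·0.000125^(GP/1000)·(1−e^(−0.04t))/4.15;  IBU = (α/100)·m·U·1000/V;  BU:GU = IBU/GP
U = 1.65·0.000125^(80/1000)·(1−e^(−0.04·44))/4.15 = 0.1604
IBU = (9.2/100)·68·0.1604·1000/21.0 = 47.7829
BU:GU = 47.7829/80

0.5973


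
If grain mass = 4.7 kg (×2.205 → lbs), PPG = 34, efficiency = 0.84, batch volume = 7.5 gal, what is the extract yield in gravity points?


points = lbs × PPG × eff / vol
lbs = 4.7 × 2.205 = 10.3635
points = 10.3635 × 34 × 0.84 / 7.5

39.4642 points


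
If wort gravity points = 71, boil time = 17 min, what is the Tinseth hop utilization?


U = 1.65·0.000125^(GP/1000) · (1 − e^(−0.04·t))/4.15
bigness = 1.65·0.000125^(71/1000) = 0.8717
boil_factor = (1 − e^(−0.04·17))/4.15 = 0.1189
U = 0.8717 · 0.1189

0.1036


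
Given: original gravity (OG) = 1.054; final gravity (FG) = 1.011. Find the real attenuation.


AA = (OG−FG)/(OG−1)·100;  RA = AA·0.8192
AA = (1.054 − 1.011)/(1.054 − 1)·100 = 79.6296
RA = 79.6296·0.8192

65.2326 %


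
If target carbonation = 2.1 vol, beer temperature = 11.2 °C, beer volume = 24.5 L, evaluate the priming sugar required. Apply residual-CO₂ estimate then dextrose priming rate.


residual = 14.695·(0.01821 + 0.09011·e^(−0.04·T));  sugar = (target − residual)·4.0·V
residual = 14.695·(0.01821 + 0.09011·e^(−0.04·11.2)) = 1.1136
sugar = (2.1 − 1.1136)·4.0·24.5

96.6660 g


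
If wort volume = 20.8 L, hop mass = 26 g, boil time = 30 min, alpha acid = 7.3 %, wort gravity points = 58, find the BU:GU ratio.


U = 1.65·0.000125^(GP/1000)·(1−e^(−0.04t))/4.15;  IBU = (α/100)·m·U·1000/V;  BU:GU = IBU/GP
U = 1.65·0.000125^(58/1000)·(1−e^(−0.04·30))/4.15 = 0.1650
IBU = (7.3/100)·26·0.1650·1000/20.8 = 15.0538
BU:GU = 15.0538/58

0.2595


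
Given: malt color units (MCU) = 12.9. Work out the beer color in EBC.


SRM = 1.4922·MCU^0.6859;  EBC = SRM·1.97
SRM = 1.4922·12.9^0.6859 = 8.6215
EBC = 8.6215·1.97

16.9843 EBC


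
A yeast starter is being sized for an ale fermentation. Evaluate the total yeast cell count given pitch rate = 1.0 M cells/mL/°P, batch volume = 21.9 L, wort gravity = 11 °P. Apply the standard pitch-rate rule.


cells (billions) = rate · V_L · °P
cells = 1.0 · 21.9 · 11

240.9000 billion cells


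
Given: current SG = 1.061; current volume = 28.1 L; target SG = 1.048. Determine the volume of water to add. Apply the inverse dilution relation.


V_water = V·((SG_curr − 1)/(SG_target − 1) − 1)
V_water = 28.1·((1.061 − 1)/(1.048 − 1) − 1)

7.6104 L


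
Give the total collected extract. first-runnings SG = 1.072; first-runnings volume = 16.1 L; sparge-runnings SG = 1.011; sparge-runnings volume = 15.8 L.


total = Σ (SG_i − 1)·1000·V_i
first = (1.072 − 1)·1000·16.1 = 1159.2000
sparge = (1.011 − 1)·1000·15.8 = 173.8000
total = 1159.2000 + 173.8000

1333.0000 gravity·L


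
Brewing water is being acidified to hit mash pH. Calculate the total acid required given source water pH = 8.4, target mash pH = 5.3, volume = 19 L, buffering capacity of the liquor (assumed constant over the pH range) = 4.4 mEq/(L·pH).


acid = buffering capacity · (pH_source − pH_target) · V
acid = 4.4 · (8.4 − 5.3) · 19

259.1600 mEq


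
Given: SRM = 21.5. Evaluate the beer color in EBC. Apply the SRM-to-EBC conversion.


EBC = SRM · 1.97
EBC = 21.5 · 1.97

42.3550 EBC


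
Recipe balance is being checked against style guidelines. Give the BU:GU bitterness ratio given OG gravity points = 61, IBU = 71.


BU:GU = IBU / OG_points
BU:GU = 71 / 61

1.1639


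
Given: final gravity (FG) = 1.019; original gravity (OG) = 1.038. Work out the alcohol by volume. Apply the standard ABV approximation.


ABV = (OG − FG) · 131.25
ABV = (1.038 − 1.019) · 131.25

2.4938 % ABV


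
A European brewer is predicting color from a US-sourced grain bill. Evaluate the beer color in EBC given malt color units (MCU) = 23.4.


SRM = 1.4922·MCU^0.6859;  EBC = SRM·1.97
SRM = 1.4922·23.4^0.6859 = 12.9710
EBC = 12.9710·1.97

25.5528 EBC


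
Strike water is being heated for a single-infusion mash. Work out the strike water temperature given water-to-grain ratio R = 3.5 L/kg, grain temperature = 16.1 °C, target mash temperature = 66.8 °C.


T_strike = (0.41/R)·(T_mash − T_grain) + T_mash
T_strike = (0.41/3.5)·(66.8 − 16.1) + 66.8

72.7391 °C


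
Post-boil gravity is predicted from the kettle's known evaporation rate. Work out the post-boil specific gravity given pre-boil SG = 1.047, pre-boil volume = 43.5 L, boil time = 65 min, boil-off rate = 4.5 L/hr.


V_post = V_pre − rate·(t/60);  SG_post = 1 + (SG_pre−1)·V_pre/V_post
V_post = 43.5 − 4.5·(65/60) = 38.6250
SG_post = 1 + (1.047 − 1)·43.5/38.6250

1.0529


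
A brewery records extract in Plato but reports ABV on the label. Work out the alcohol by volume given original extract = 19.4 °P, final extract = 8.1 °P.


SG = 259/(259 − P);  ABV = (OG − FG)·131.25
OG = 259/(259 − 19.4) = 1.0810
FG = 259/(259 − 8.1) = 1.0323
ABV = (1.0810 − 1.0323)·131.25

6.3898 % ABV


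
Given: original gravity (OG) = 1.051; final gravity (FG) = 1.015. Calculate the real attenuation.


AA = (OG−FG)/(OG−1)·100;  RA = AA·0.8192
AA = (1.051 − 1.015)/(1.051 − 1)·100 = 70.5882
RA = 70.5882·0.8192

57.8259 %


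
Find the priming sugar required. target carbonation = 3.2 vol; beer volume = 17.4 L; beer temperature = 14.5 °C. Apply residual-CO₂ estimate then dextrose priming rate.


residual = 14.695·(0.01821 + 0.09011·e^(−0.04·T));  sugar = (target − residual)·4.0·V
residual = 14.695·(0.01821 + 0.09011·e^(−0.04·14.5)) = 1.0090
sugar = (3.2 − 1.0090)·4.0·17.4

152.4940 g


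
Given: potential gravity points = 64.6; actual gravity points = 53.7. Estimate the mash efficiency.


efficiency = actual / potential × 100
efficiency = 53.7 / 64.6 × 100

83.1269 %


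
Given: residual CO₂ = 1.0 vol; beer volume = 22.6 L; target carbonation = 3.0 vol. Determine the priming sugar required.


sugar = (target − residual)·4.0·V
sugar = (3.0 − 1.0)·4.0·22.6

180.8000 g


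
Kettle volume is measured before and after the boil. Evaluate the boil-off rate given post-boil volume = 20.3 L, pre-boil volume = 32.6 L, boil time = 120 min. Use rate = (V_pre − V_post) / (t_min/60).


rate = (32.6 − 20.3) / (120/60)

6.1500 L/hr


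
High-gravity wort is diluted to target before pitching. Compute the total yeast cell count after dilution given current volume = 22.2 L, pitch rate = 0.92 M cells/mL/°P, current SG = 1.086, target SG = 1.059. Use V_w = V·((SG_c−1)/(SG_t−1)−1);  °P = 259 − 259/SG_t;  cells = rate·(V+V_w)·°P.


V_w = 22.2·((1.086−1)/(1.059−1)−1) = 10.1593
V_final = 22.2 + 10.1593 = 32.3593
°P = 259 − 259/1.059 = 14.4297
cells = 0.92·32.3593·14.4297

429.5790 billion cells


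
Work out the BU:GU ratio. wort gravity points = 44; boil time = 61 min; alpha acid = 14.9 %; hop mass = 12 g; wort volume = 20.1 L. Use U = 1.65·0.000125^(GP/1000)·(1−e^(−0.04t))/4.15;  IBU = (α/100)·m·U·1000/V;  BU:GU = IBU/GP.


U = 1.65·0.000125^(44/1000)·(1−e^(−0.04·61))/4.15 = 0.2444
IBU = (14.9/100)·12·0.2444·1000/20.1 = 21.7403
BU:GU = 21.7403/44

0.4941


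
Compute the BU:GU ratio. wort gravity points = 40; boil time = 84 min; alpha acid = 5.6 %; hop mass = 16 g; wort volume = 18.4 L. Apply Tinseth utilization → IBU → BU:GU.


U = 1.65·0.000125^(GP/1000)·(1−e^(−0.04t))/4.15;  IBU = (α/100)·m·U·1000/V;  BU:GU = IBU/GP
U = 1.65·0.000125^(40/1000)·(1−e^(−0.04·84))/4.15 = 0.2679
IBU = (5.6/100)·16·0.2679·1000/18.4 = 13.0451
BU:GU = 13.0451/40

0.3261


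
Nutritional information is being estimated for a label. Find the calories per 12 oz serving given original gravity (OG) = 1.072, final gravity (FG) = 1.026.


ABW = (OG−FG)·131.25·0.79/FG;  °P = 259 − 259/SG (for OG→OE and FG→AE);  RE = 0.1808·OE + 0.8192·AE;  Cal = (6.9·ABW + 4·(RE−0.1))·FG·3.55
ABW = (1.072 − 1.026)·131.25·0.79/1.026 = 4.6488
OE = 259 − 259/1.072 = 17.3955 °P
AE = 259 − 259/1.026 = 6.5634 °P
RE = 0.1808·17.3955 + 0.8192·6.5634 = 8.5218 °P
Cal = (6.9·4.6488 + 4·(8.5218−0.1))·1.026·3.55

239.5310 kcal


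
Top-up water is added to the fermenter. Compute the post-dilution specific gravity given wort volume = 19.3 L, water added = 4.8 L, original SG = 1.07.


SG_new = 1 + (SG_old − 1)·V_old/(V_old + V_water)
pts = (1.07 − 1)·1000·19.3/(19.3 + 4.8) = 56.0581
SG_new = 1 + 56.0581/1000

1.0561


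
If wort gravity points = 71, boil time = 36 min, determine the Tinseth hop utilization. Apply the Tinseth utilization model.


U = 1.65·0.000125^(GP/1000) · (1 − e^(−0.04·t))/4.15
bigness = 1.65·0.000125^(71/1000) = 0.8717
boil_factor = (1 − e^(−0.04·36))/4.15 = 0.1839
U = 0.8717 · 0.1839

0.1603


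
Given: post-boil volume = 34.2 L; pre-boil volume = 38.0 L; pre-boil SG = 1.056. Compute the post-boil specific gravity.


SG_post = 1 + (SG_pre − 1)·V_pre/V_post
pts_pre = (1.056 − 1)·1000 = 56.0000
pts_post = 56.0000·38.0/34.2 = 62.2222
SG_post = 1 + 62.2222/1000

1.0622


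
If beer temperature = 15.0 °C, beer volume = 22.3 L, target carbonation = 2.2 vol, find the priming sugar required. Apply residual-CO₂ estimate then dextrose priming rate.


residual = 14.695·(0.01821 + 0.09011·e^(−0.04·T));  sugar = (target − residual)·4.0·V
residual = 14.695·(0.01821 + 0.09011·e^(−0.04·15.0)) = 0.9943
sugar = (2.2 − 0.9943)·4.0·22.3

107.5472 g


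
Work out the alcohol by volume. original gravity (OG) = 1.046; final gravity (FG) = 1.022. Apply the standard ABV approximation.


ABV = (OG − FG) · 131.25
ABV = (1.046 − 1.022) · 131.25

3.1500 % ABV


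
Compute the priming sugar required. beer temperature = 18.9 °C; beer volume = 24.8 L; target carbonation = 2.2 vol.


residual = 14.695·(0.01821 + 0.09011·e^(−0.04·T));  sugar = (target − residual)·4.0·V
residual = 14.695·(0.01821 + 0.09011·e^(−0.04·18.9)) = 0.8893
sugar = (2.2 − 0.8893)·4.0·24.8

130.0169 g


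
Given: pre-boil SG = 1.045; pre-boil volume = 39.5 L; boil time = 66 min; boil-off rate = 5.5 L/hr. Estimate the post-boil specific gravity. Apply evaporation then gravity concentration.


V_post = V_pre − rate·(t/60);  SG_post = 1 + (SG_pre−1)·V_pre/V_post
V_post = 39.5 − 5.5·(66/60) = 33.4500
SG_post = 1 + (1.045 − 1)·39.5/33.4500

1.0531


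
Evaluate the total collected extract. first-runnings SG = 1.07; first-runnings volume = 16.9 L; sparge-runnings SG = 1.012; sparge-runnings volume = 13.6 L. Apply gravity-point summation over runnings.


total = Σ (SG_i − 1)·1000·V_i
first = (1.07 − 1)·1000·16.9 = 1183.0000
sparge = (1.012 − 1)·1000·13.6 = 163.2000
total = 1183.0000 + 163.2000

1346.2000 gravity·L


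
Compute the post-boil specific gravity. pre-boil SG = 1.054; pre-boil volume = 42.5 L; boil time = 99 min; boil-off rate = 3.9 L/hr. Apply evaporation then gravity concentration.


V_post = V_pre − rate·(t/60);  SG_post = 1 + (SG_pre−1)·V_pre/V_post
V_post = 42.5 − 3.9·(99/60) = 36.0650
SG_post = 1 + (1.054 − 1)·42.5/36.0650

1.0636


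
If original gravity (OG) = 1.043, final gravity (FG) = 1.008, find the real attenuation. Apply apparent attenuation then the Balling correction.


AA = (OG−FG)/(OG−1)·100;  RA = AA·0.8192
AA = (1.043 − 1.008)/(1.043 − 1)·100 = 81.3953
RA = 81.3953·0.8192

66.6791 %


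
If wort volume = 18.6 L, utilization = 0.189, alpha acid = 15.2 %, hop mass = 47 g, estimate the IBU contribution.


IBU = (α/100)·mass·U·1000 / V
IBU = (15.2/100)·47·0.189·1000 / 18.6

72.5923 IBU


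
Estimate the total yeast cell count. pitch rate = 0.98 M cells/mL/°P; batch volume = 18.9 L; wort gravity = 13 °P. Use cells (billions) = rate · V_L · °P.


cells = 0.98 · 18.9 · 13

240.7860 billion cells


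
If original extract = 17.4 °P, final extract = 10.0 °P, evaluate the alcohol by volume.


SG = 259/(259 − P);  ABV = (OG − FG)·131.25
OG = 259/(259 − 17.4) = 1.0720
FG = 259/(259 − 10.0) = 1.0402
ABV = (1.0720 − 1.0402)·131.25

4.1815 % ABV


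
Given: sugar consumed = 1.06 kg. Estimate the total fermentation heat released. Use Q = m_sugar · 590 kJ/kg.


Q = 1.06 · 590

625.4000 kJ


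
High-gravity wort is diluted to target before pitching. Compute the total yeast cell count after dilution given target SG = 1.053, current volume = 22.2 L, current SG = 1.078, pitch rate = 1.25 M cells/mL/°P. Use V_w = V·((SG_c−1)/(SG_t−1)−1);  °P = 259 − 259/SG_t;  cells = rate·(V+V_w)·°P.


V_w = 22.2·((1.078−1)/(1.053−1)−1) = 10.4717
V_final = 22.2 + 10.4717 = 32.6717
°P = 259 − 259/1.053 = 13.0361
cells = 1.25·32.6717·13.0361

532.3889 billion cells


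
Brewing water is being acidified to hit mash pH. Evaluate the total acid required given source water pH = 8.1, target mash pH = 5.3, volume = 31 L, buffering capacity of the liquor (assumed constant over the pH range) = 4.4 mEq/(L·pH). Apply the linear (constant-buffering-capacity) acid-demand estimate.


acid = buffering capacity · (pH_source − pH_target) · V
acid = 4.4 · (8.1 − 5.3) · 31

381.9200 mEq


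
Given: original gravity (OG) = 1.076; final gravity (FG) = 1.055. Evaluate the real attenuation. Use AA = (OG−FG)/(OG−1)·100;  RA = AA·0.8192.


AA = (1.076 − 1.055)/(1.076 − 1)·100 = 27.6316
RA = 27.6316·0.8192

22.6358 %


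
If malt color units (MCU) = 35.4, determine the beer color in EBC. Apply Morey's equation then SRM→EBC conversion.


SRM = 1.4922·MCU^0.6859;  EBC = SRM·1.97
SRM = 1.4922·35.4^0.6859 = 17.2301
EBC = 17.2301·1.97

33.9433 EBC


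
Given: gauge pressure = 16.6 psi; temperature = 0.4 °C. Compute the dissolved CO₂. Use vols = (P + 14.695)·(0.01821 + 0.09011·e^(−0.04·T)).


vols = (16.6 + 14.695)·(0.01821 + 0.09011·e^(−0.04·0.4))

3.3451 volumes


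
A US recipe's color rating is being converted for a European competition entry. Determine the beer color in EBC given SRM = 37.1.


EBC = SRM · 1.97
EBC = 37.1 · 1.97

73.0870 EBC


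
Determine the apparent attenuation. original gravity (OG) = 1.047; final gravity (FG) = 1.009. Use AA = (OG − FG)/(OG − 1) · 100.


AA = (1.047 − 1.009)/(1.047 − 1) · 100

80.8511 %


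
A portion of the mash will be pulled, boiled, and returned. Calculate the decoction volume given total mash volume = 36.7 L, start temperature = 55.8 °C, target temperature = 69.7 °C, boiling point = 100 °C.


V_dec = V_total·(T_target − T_start)/(T_boil − T_start)
V_dec = 36.7·(69.7 − 55.8)/(100 − 55.8)

11.5414 L


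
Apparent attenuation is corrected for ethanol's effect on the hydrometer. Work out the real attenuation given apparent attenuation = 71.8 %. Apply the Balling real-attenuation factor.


RA = AA · 0.8192
RA = 71.8 · 0.8192

58.8186 %


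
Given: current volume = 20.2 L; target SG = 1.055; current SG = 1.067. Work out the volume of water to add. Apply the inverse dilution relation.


V_water = V·((SG_curr − 1)/(SG_target − 1) − 1)
V_water = 20.2·((1.067 − 1)/(1.055 − 1) − 1)

4.4073 L


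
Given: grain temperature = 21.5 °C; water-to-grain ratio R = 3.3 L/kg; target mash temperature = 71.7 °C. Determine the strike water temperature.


T_strike = (0.41/R)·(T_mash − T_grain) + T_mash
T_strike = (0.41/3.3)·(71.7 − 21.5) + 71.7

77.9370 °C


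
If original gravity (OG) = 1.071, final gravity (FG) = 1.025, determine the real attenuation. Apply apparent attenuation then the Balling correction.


AA = (OG−FG)/(OG−1)·100;  RA = AA·0.8192
AA = (1.071 − 1.025)/(1.071 − 1)·100 = 64.7887
RA = 64.7887·0.8192

53.0749 %


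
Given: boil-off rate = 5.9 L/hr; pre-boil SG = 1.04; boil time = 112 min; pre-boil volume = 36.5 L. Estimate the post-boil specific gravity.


V_post = V_pre − rate·(t/60);  SG_post = 1 + (SG_pre−1)·V_pre/V_post
V_post = 36.5 − 5.9·(112/60) = 25.4867
SG_post = 1 + (1.04 − 1)·36.5/25.4867

1.0573


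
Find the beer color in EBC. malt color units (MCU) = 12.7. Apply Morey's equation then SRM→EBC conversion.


SRM = 1.4922·MCU^0.6859;  EBC = SRM·1.97
SRM = 1.4922·12.7^0.6859 = 8.5295
EBC = 8.5295·1.97

16.8032 EBC


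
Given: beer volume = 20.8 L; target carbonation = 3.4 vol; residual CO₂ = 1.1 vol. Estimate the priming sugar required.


sugar = (target − residual)·4.0·V
sugar = (3.4 − 1.1)·4.0·20.8

191.3600 g


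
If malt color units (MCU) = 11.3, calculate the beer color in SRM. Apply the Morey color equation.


SRM = 1.4922 · MCU^0.6859
SRM = 1.4922 · 11.3^0.6859

7.8729 SRM


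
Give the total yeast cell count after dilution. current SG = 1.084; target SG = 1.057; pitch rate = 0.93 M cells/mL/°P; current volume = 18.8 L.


V_w = V·((SG_c−1)/(SG_t−1)−1);  °P = 259 − 259/SG_t;  cells = rate·(V+V_w)·°P
V_w = 18.8·((1.084−1)/(1.057−1)−1) = 8.9053
V_final = 18.8 + 8.9053 = 27.7053
°P = 259 − 259/1.057 = 13.9669
cells = 0.93·27.7053·13.9669

359.8694 billion cells


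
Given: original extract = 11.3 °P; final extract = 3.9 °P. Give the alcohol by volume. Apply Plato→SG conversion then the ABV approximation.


SG = 259/(259 − P);  ABV = (OG − FG)·131.25
OG = 259/(259 − 11.3) = 1.0456
FG = 259/(259 − 3.9) = 1.0153
ABV = (1.0456 − 1.0153)·131.25

3.9810 % ABV


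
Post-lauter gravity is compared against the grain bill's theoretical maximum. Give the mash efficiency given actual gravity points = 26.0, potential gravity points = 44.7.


efficiency = actual / potential × 100
efficiency = 26.0 / 44.7 × 100

58.1655 %


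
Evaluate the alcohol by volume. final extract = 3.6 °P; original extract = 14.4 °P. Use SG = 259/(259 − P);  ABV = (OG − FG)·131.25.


OG = 259/(259 − 14.4) = 1.0589
FG = 259/(259 − 3.6) = 1.0141
ABV = (1.0589 − 1.0141)·131.25

5.8769 % ABV


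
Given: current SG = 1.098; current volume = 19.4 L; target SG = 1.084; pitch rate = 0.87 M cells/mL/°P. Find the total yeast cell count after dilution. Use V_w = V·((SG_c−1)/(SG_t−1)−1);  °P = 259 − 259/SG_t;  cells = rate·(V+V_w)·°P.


V_w = 19.4·((1.098−1)/(1.084−1)−1) = 3.2333
V_final = 19.4 + 3.2333 = 22.6333
°P = 259 − 259/1.084 = 20.0701
cells = 0.87·22.6333·20.0701

395.2005 billion cells


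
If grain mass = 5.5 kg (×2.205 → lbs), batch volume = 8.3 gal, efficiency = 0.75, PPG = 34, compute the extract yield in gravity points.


points = lbs × PPG × eff / vol
lbs = 5.5 × 2.205 = 12.1275
points = 12.1275 × 34 × 0.75 / 8.3

37.2592 points


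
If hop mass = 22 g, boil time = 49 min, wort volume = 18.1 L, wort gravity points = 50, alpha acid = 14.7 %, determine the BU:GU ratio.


U = 1.65·0.000125^(GP/1000)·(1−e^(−0.04t))/4.15;  IBU = (α/100)·m·U·1000/V;  BU:GU = IBU/GP
U = 1.65·0.000125^(50/1000)·(1−e^(−0.04·49))/4.15 = 0.2179
IBU = (14.7/100)·22·0.2179·1000/18.1 = 38.9410
BU:GU = 38.9410/50

0.7788


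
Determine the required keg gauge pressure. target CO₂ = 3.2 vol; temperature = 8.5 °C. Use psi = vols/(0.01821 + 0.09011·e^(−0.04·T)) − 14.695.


psi = 3.2/(0.01821 + 0.09011·e^(−0.04·8.5)) − 14.695

24.1647 psi


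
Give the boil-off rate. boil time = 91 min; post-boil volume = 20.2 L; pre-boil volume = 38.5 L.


rate = (V_pre − V_post) / (t_min/60)
rate = (38.5 − 20.2) / (91/60)

12.0659 L/hr


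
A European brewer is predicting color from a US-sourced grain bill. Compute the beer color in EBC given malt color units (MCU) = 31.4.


SRM = 1.4922·MCU^0.6859;  EBC = SRM·1.97
SRM = 1.4922·31.4^0.6859 = 15.8698
EBC = 15.8698·1.97

31.2635 EBC


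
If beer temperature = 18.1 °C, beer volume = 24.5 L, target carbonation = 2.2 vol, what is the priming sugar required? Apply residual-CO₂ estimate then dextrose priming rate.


residual = 14.695·(0.01821 + 0.09011·e^(−0.04·T));  sugar = (target − residual)·4.0·V
residual = 14.695·(0.01821 + 0.09011·e^(−0.04·18.1)) = 0.9096
sugar = (2.2 − 0.9096)·4.0·24.5

126.4627 g


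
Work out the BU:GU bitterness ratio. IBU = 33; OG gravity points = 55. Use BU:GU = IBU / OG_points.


BU:GU = 33 / 55

0.6000


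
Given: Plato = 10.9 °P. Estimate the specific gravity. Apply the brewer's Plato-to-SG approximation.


SG = 259/(259 − P)
SG = 259/(259 − 10.9)

1.0439


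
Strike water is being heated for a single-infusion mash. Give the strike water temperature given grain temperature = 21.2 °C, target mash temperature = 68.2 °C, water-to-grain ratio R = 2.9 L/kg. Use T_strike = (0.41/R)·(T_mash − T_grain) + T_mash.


T_strike = (0.41/2.9)·(68.2 − 21.2) + 68.2

74.8448 °C


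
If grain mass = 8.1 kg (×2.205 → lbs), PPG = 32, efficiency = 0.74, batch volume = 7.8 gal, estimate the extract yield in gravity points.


points = lbs × PPG × eff / vol
lbs = 8.1 × 2.205 = 17.8605
points = 17.8605 × 32 × 0.74 / 7.8

54.2226 points


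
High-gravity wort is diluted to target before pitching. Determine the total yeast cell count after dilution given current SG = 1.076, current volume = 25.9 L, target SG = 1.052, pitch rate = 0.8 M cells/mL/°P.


V_w = V·((SG_c−1)/(SG_t−1)−1);  °P = 259 − 259/SG_t;  cells = rate·(V+V_w)·°P
V_w = 25.9·((1.076−1)/(1.052−1)−1) = 11.9538
V_final = 25.9 + 11.9538 = 37.8538
°P = 259 − 259/1.052 = 12.8023
cells = 0.8·37.8538·12.8023

387.6925 billion cells


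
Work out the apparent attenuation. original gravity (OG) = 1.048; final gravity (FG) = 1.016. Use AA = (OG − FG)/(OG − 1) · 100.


AA = (1.048 − 1.016)/(1.048 − 1) · 100

66.6667 %


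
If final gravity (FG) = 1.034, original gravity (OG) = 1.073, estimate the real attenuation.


AA = (OG−FG)/(OG−1)·100;  RA = AA·0.8192
AA = (1.073 − 1.034)/(1.073 − 1)·100 = 53.4247
RA = 53.4247·0.8192

43.7655 %


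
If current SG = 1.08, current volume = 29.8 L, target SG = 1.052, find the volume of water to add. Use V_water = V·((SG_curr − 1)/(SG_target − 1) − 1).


V_water = 29.8·((1.08 − 1)/(1.052 − 1) − 1)

16.0462 L


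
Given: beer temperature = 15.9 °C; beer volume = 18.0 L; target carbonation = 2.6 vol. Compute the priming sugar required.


residual = 14.695·(0.01821 + 0.09011·e^(−0.04·T));  sugar = (target − residual)·4.0·V
residual = 14.695·(0.01821 + 0.09011·e^(−0.04·15.9)) = 0.9686
sugar = (2.6 − 0.9686)·4.0·18.0

117.4595 g


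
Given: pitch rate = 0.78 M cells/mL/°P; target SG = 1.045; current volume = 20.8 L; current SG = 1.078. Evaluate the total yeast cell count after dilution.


V_w = V·((SG_c−1)/(SG_t−1)−1);  °P = 259 − 259/SG_t;  cells = rate·(V+V_w)·°P
V_w = 20.8·((1.078−1)/(1.045−1)−1) = 15.2533
V_final = 20.8 + 15.2533 = 36.0533
°P = 259 − 259/1.045 = 11.1531
cells = 0.78·36.0533·11.1531

313.6433 billion cells


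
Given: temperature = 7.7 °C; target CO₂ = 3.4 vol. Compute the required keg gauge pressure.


psi = vols/(0.01821 + 0.09011·e^(−0.04·T)) − 14.695
psi = 3.4/(0.01821 + 0.09011·e^(−0.04·7.7)) − 14.695

25.5735 psi


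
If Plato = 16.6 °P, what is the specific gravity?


SG = 259/(259 − P)
SG = 259/(259 − 16.6)

1.0685


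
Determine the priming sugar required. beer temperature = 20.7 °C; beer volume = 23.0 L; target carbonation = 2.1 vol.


residual = 14.695·(0.01821 + 0.09011·e^(−0.04·T));  sugar = (target − residual)·4.0·V
residual = 14.695·(0.01821 + 0.09011·e^(−0.04·20.7)) = 0.8462
sugar = (2.1 − 0.8462)·4.0·23.0

115.3539 g


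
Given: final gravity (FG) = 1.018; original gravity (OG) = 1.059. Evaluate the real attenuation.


AA = (OG−FG)/(OG−1)·100;  RA = AA·0.8192
AA = (1.059 − 1.018)/(1.059 − 1)·100 = 69.4915
RA = 69.4915·0.8192

56.9275 %


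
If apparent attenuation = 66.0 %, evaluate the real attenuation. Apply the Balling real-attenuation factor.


RA = AA · 0.8192
RA = 66.0 · 0.8192

54.0672 %


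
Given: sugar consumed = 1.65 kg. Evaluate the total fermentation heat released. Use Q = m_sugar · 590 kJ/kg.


Q = 1.65 · 590

973.5000 kJ


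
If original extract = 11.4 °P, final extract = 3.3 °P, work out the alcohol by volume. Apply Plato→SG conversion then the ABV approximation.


SG = 259/(259 − P);  ABV = (OG − FG)·131.25
OG = 259/(259 − 11.4) = 1.0460
FG = 259/(259 − 3.3) = 1.0129
ABV = (1.0460 − 1.0129)·131.25

4.3491 % ABV


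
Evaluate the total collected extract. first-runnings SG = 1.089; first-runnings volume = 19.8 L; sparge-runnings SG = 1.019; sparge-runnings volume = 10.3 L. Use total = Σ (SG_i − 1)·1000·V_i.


first = (1.089 − 1)·1000·19.8 = 1762.2000
sparge = (1.019 − 1)·1000·10.3 = 195.7000
total = 1762.2000 + 195.7000

1957.9000 gravity·L


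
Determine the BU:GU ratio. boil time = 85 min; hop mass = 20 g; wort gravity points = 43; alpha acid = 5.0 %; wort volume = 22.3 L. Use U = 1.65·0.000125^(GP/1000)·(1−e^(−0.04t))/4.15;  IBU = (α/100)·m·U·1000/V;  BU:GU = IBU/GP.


U = 1.65·0.000125^(43/1000)·(1−e^(−0.04·85))/4.15 = 0.2611
IBU = (5.0/100)·20·0.2611·1000/22.3 = 11.7100
BU:GU = 11.7100/43

0.2723


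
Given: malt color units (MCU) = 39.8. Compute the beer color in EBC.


SRM = 1.4922·MCU^0.6859;  EBC = SRM·1.97
SRM = 1.4922·39.8^0.6859 = 18.6718
EBC = 18.6718·1.97

36.7835 EBC


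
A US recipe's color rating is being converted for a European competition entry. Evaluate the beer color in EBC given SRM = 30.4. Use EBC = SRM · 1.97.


EBC = 30.4 · 1.97

59.8880 EBC


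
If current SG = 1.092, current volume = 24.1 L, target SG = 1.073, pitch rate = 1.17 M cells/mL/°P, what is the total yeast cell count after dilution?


V_w = V·((SG_c−1)/(SG_t−1)−1);  °P = 259 − 259/SG_t;  cells = rate·(V+V_w)·°P
V_w = 24.1·((1.092−1)/(1.073−1)−1) = 6.2726
V_final = 24.1 + 6.2726 = 30.3726
°P = 259 − 259/1.073 = 17.6207
cells = 1.17·30.3726·17.6207

626.1679 billion cells


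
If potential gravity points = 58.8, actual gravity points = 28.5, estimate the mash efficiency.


efficiency = actual / potential × 100
efficiency = 28.5 / 58.8 × 100

48.4694 %


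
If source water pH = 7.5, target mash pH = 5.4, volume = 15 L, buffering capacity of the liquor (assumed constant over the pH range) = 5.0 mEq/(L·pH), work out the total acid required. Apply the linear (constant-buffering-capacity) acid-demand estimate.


acid = buffering capacity · (pH_source − pH_target) · V
acid = 5.0 · (7.5 − 5.4) · 15

157.5000 mEq


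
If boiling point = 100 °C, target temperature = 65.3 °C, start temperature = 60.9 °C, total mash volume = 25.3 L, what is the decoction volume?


V_dec = V_total·(T_target − T_start)/(T_boil − T_start)
V_dec = 25.3·(65.3 − 60.9)/(100 − 60.9)

2.8471 L


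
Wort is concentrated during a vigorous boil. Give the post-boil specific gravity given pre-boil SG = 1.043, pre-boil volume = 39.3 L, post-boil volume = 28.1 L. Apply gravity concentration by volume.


SG_post = 1 + (SG_pre − 1)·V_pre/V_post
pts_pre = (1.043 − 1)·1000 = 43.0000
pts_post = 43.0000·39.3/28.1 = 60.1388
SG_post = 1 + 60.1388/1000

1.0601


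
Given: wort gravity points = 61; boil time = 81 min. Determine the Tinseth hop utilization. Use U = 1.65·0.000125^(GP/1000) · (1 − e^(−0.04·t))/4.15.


bigness = 1.65·0.000125^(61/1000) = 0.9537
boil_factor = (1 − e^(−0.04·81))/4.15 = 0.2315
U = 0.9537 · 0.2315

0.2208


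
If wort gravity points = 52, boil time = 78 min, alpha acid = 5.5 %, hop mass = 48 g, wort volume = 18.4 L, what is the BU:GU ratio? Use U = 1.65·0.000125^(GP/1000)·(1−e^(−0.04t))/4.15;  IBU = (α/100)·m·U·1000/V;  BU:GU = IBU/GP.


U = 1.65·0.000125^(52/1000)·(1−e^(−0.04·78))/4.15 = 0.2382
IBU = (5.5/100)·48·0.2382·1000/18.4 = 34.1702
BU:GU = 34.1702/52

0.6571


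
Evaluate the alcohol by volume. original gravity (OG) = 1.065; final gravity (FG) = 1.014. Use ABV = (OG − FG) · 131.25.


ABV = (1.065 − 1.014) · 131.25

6.6937 % ABV


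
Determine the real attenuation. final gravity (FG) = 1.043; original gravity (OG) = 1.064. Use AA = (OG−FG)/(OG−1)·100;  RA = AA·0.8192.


AA = (1.064 − 1.043)/(1.064 − 1)·100 = 32.8125
RA = 32.8125·0.8192

26.8800 %


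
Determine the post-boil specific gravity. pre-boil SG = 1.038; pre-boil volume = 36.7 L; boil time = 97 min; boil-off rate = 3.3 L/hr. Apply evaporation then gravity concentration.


V_post = V_pre − rate·(t/60);  SG_post = 1 + (SG_pre−1)·V_pre/V_post
V_post = 36.7 − 3.3·(97/60) = 31.3650
SG_post = 1 + (1.038 − 1)·36.7/31.3650

1.0445


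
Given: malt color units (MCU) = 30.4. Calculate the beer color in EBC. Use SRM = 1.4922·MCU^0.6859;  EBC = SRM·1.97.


SRM = 1.4922·30.4^0.6859 = 15.5214
EBC = 15.5214·1.97

30.5771 EBC


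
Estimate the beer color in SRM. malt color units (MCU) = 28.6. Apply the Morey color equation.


SRM = 1.4922 · MCU^0.6859
SRM = 1.4922 · 28.6^0.6859

14.8850 SRM


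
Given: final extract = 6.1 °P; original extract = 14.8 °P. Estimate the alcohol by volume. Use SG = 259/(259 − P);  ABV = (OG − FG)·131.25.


OG = 259/(259 − 14.8) = 1.0606
FG = 259/(259 − 6.1) = 1.0241
ABV = (1.0606 − 1.0241)·131.25

4.7888 % ABV


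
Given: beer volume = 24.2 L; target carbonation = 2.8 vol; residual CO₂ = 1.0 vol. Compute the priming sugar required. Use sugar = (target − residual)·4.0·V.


sugar = (2.8 − 1.0)·4.0·24.2

174.2400 g


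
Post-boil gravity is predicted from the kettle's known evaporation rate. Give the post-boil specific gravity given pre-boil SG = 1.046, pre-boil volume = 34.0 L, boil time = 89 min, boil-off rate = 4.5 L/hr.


V_post = V_pre − rate·(t/60);  SG_post = 1 + (SG_pre−1)·V_pre/V_post
V_post = 34.0 − 4.5·(89/60) = 27.3250
SG_post = 1 + (1.046 − 1)·34.0/27.3250

1.0572


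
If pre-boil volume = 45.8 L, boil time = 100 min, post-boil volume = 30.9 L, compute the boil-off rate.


rate = (V_pre − V_post) / (t_min/60)
rate = (45.8 − 30.9) / (100/60)

8.9400 L/hr


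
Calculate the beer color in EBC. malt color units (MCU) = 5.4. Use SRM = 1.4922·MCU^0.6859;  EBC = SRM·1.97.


SRM = 1.4922·5.4^0.6859 = 4.7443
EBC = 4.7443·1.97

9.3464 EBC


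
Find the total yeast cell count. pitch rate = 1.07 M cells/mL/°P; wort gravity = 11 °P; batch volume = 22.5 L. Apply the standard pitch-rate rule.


cells (billions) = rate · V_L · °P
cells = 1.07 · 22.5 · 11

264.8250 billion cells


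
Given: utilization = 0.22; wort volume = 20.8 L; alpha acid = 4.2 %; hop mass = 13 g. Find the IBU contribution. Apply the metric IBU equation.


IBU = (α/100)·mass·U·1000 / V
IBU = (4.2/100)·13·0.22·1000 / 20.8

5.7750 IBU
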